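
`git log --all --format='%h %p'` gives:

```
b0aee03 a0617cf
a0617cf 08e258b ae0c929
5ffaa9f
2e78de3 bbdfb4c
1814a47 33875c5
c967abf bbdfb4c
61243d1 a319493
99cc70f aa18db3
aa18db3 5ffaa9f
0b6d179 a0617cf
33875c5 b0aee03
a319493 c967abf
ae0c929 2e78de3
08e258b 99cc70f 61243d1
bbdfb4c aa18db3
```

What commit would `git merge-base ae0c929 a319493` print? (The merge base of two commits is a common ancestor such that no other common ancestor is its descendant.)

bbdfb4c

Ancestors of ae0c929: {2e78de3, 5ffaa9f, aa18db3, ae0c929, bbdfb4c}.
Ancestors of a319493: {5ffaa9f, a319493, aa18db3, bbdfb4c, c967abf}.
Common ancestors: {5ffaa9f, aa18db3, bbdfb4c}.
Among these, bbdfb4c is not an ancestor of any other common ancestor — it is the merge base.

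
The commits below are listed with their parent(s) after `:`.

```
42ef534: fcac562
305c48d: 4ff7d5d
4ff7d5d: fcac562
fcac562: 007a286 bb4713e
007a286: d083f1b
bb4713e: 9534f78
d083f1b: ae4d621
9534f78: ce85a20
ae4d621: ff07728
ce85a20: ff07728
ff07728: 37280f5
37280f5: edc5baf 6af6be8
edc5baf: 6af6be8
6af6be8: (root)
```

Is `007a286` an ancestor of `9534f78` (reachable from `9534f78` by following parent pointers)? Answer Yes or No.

No

Ancestors of 9534f78: {37280f5, 6af6be8, 9534f78, ce85a20, edc5baf, ff07728}.
007a286 is not in that set, so it is not an ancestor of 9534f78.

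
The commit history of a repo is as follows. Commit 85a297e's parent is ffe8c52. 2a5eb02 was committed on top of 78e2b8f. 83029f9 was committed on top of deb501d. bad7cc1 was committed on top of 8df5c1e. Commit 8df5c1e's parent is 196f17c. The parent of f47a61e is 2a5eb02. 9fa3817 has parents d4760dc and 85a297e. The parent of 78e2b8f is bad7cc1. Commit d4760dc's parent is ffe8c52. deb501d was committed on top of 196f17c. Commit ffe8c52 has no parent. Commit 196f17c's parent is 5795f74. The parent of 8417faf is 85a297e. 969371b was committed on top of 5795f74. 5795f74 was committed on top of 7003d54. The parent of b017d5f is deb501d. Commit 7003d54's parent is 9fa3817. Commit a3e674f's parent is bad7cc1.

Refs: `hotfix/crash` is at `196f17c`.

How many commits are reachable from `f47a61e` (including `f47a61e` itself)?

12

Walking parent pointers from f47a61e: reachable set = {196f17c, 2a5eb02, 5795f74, 7003d54, 78e2b8f, 85a297e, 8df5c1e, 9fa3817, bad7cc1, d4760dc, f47a61e, ffe8c52}.
That is 12 commits.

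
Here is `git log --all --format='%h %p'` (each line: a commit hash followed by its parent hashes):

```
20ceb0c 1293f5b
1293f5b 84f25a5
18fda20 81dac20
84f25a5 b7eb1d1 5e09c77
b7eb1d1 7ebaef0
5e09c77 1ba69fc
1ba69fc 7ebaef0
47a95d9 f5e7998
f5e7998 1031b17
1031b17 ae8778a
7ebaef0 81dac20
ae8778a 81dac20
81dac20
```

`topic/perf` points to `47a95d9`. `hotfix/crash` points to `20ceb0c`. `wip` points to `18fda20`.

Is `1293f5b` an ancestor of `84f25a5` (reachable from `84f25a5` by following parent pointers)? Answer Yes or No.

No

Ancestors of 84f25a5: {1ba69fc, 5e09c77, 7ebaef0, 81dac20, 84f25a5, b7eb1d1}.
1293f5b is not in that set, so it is not an ancestor of 84f25a5.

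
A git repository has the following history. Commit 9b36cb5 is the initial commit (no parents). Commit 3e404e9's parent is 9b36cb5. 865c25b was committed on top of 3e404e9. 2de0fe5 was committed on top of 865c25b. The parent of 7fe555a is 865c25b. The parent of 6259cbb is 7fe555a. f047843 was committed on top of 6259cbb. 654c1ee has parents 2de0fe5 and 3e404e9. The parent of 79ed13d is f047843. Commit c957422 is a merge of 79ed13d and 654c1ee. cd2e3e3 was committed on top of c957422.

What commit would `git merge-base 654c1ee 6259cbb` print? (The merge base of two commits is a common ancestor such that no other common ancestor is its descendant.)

865c25b

Ancestors of 654c1ee: {2de0fe5, 3e404e9, 654c1ee, 865c25b, 9b36cb5}.
Ancestors of 6259cbb: {3e404e9, 6259cbb, 7fe555a, 865c25b, 9b36cb5}.
Common ancestors: {3e404e9, 865c25b, 9b36cb5}.
Among these, 865c25b is not an ancestor of any other common ancestor — it is the merge base.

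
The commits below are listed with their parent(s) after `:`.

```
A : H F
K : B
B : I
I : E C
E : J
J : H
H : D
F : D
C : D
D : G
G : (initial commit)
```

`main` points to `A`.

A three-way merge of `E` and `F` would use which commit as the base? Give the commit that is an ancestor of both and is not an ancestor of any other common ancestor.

D

Ancestors of E: {D, E, G, H, J}.
Ancestors of F: {D, F, G}.
Common ancestors: {D, G}.
Among these, D is not an ancestor of any other common ancestor — it is the merge base.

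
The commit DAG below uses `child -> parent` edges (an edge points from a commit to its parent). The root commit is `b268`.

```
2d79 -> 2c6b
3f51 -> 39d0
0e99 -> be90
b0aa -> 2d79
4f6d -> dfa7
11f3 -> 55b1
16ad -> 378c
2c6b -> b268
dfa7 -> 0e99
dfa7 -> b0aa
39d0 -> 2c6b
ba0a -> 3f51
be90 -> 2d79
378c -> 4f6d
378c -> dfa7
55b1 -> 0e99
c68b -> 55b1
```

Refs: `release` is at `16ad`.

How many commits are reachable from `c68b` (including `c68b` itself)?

Walking parent pointers from c68b: reachable set = {0e99, 2c6b, 2d79, 55b1, b268, be90, c68b}.
That is 7 commits.

7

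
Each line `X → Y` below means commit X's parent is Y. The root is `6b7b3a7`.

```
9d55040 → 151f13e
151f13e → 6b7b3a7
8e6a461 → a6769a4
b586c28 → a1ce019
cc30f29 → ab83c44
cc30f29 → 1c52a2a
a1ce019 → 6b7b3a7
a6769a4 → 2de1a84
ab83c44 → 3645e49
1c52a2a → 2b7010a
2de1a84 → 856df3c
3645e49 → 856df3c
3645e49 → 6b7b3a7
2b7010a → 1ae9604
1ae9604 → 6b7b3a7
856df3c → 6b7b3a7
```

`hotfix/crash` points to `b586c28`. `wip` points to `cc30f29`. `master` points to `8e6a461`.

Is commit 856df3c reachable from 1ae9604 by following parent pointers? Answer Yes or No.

No

Ancestors of 1ae9604: {1ae9604, 6b7b3a7}.
856df3c is not in that set, so it is not an ancestor of 1ae9604.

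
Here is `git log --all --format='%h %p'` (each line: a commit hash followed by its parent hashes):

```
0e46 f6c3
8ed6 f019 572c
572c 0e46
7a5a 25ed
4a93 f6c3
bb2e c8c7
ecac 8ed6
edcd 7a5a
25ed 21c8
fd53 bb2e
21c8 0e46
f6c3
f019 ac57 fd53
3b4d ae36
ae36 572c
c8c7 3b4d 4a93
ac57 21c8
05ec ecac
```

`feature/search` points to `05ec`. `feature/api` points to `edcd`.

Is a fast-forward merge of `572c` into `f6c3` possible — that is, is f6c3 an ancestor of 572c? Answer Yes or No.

A fast-forward from f6c3 to 572c is possible iff f6c3 is an ancestor of 572c.
Ancestors of 572c: {0e46, 572c, f6c3}.
f6c3 is among them, so fast-forward is possible.

Yes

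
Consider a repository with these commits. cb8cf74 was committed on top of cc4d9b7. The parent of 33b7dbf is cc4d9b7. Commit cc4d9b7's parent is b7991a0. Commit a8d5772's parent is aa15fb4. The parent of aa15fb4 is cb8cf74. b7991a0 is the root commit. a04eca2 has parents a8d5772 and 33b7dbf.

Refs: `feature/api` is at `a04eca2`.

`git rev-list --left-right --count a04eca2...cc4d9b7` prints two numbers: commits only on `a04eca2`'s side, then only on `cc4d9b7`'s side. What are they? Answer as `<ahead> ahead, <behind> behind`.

Reachable from a04eca2: {33b7dbf, a04eca2, a8d5772, aa15fb4, b7991a0, cb8cf74, cc4d9b7}.
Reachable from cc4d9b7: {b7991a0, cc4d9b7}.
Only in a04eca2's history (ahead): {33b7dbf, a04eca2, a8d5772, aa15fb4, cb8cf74} — 5.
Only in cc4d9b7's history (behind): {} — 0.

5 ahead, 0 behind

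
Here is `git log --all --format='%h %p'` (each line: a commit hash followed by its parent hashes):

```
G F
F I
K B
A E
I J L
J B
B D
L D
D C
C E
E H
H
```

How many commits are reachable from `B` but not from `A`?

3

Reachable from B: {B, C, D, E, H}.
Reachable from A: {A, E, H}.
In B's history but not A's: {B, C, D} — 3 commits.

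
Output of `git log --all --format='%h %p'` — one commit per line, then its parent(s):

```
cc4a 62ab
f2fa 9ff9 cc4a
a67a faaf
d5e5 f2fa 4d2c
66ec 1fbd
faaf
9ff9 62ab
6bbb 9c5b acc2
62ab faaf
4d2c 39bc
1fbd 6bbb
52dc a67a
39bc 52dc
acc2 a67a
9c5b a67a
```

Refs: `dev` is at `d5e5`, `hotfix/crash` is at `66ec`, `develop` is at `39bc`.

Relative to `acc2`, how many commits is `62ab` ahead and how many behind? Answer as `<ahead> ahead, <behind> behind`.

1 ahead, 2 behind

Reachable from 62ab: {62ab, faaf}.
Reachable from acc2: {a67a, acc2, faaf}.
Only in 62ab's history (ahead): {62ab} — 1.
Only in acc2's history (behind): {a67a, acc2} — 2.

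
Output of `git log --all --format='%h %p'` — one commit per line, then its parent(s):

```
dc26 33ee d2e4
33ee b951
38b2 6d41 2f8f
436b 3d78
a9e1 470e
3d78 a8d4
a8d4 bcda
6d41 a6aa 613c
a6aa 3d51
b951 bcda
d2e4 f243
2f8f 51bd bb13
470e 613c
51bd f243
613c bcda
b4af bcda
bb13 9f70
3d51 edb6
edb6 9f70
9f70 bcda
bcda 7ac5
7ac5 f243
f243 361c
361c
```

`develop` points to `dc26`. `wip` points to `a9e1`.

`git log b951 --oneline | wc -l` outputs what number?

Walking parent pointers from b951: reachable set = {361c, 7ac5, b951, bcda, f243}.
That is 5 commits.

5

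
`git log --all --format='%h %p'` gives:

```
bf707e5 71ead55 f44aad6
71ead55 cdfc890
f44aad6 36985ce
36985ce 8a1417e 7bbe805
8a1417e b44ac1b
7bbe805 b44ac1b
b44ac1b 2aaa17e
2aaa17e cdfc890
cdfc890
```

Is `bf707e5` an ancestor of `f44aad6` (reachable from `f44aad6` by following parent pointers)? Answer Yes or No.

No

Ancestors of f44aad6: {2aaa17e, 36985ce, 7bbe805, 8a1417e, b44ac1b, cdfc890, f44aad6}.
bf707e5 is not in that set, so it is not an ancestor of f44aad6.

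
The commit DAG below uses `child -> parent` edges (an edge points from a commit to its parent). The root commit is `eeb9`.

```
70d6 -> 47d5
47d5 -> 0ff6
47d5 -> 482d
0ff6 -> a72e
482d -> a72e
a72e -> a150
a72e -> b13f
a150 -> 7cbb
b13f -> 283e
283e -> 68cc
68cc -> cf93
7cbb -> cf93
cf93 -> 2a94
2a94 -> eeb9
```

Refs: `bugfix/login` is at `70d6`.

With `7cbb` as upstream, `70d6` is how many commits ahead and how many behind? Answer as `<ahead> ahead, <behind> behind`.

Reachable from 70d6: {0ff6, 283e, 2a94, 47d5, 482d, 68cc, 70d6, 7cbb, a150, a72e, b13f, cf93, eeb9}.
Reachable from 7cbb: {2a94, 7cbb, cf93, eeb9}.
Only in 70d6's history (ahead): {0ff6, 283e, 47d5, 482d, 68cc, 70d6, a150, a72e, b13f} — 9.
Only in 7cbb's history (behind): {} — 0.

9 ahead, 0 behind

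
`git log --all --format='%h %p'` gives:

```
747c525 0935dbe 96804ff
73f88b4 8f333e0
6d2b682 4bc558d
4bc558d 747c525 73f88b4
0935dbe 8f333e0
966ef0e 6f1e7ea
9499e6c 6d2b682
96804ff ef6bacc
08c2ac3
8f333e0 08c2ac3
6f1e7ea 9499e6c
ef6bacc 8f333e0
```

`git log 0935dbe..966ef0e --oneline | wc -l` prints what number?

Reachable from 966ef0e: {08c2ac3, 0935dbe, 4bc558d, 6d2b682, 6f1e7ea, 73f88b4, 747c525, 8f333e0, 9499e6c, 966ef0e, 96804ff, ef6bacc}.
Reachable from 0935dbe: {08c2ac3, 0935dbe, 8f333e0}.
In 966ef0e's history but not 0935dbe's: {4bc558d, 6d2b682, 6f1e7ea, 73f88b4, 747c525, 9499e6c, 966ef0e, 96804ff, ef6bacc} — 9 commits.

9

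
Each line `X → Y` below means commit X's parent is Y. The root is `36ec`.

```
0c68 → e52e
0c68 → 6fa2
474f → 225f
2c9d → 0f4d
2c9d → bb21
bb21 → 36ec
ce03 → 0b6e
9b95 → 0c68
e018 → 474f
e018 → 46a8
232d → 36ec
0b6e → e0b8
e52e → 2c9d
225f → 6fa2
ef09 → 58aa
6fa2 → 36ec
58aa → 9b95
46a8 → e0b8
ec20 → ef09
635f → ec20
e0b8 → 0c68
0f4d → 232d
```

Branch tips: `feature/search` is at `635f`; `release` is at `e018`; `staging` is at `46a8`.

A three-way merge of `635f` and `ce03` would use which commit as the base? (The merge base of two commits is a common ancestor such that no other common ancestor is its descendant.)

0c68

Ancestors of 635f: {0c68, 0f4d, 232d, 2c9d, 36ec, 58aa, 635f, 6fa2, 9b95, bb21, e52e, ec20, ef09}.
Ancestors of ce03: {0b6e, 0c68, 0f4d, 232d, 2c9d, 36ec, 6fa2, bb21, ce03, e0b8, e52e}.
Common ancestors: {0c68, 0f4d, 232d, 2c9d, 36ec, 6fa2, bb21, e52e}.
Among these, 0c68 is not an ancestor of any other common ancestor — it is the merge base.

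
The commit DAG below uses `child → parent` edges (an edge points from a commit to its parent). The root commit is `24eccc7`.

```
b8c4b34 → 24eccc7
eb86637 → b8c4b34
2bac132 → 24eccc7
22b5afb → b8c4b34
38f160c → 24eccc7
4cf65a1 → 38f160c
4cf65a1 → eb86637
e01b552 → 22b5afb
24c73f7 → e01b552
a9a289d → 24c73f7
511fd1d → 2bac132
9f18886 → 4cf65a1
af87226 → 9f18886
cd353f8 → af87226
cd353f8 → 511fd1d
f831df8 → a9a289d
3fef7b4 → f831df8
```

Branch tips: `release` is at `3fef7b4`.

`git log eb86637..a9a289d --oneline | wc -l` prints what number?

Reachable from a9a289d: {22b5afb, 24c73f7, 24eccc7, a9a289d, b8c4b34, e01b552}.
Reachable from eb86637: {24eccc7, b8c4b34, eb86637}.
In a9a289d's history but not eb86637's: {22b5afb, 24c73f7, a9a289d, e01b552} — 4 commits.

4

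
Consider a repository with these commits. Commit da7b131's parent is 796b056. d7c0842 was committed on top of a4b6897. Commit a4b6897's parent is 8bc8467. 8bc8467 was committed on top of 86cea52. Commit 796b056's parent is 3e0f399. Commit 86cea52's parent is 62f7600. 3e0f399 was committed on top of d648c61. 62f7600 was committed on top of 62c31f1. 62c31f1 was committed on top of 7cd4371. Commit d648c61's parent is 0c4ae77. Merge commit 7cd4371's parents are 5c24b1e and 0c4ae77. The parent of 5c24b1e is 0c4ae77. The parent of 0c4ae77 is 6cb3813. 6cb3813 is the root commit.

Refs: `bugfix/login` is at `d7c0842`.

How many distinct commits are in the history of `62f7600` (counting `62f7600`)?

Walking parent pointers from 62f7600: reachable set = {0c4ae77, 5c24b1e, 62c31f1, 62f7600, 6cb3813, 7cd4371}.
That is 6 commits.

6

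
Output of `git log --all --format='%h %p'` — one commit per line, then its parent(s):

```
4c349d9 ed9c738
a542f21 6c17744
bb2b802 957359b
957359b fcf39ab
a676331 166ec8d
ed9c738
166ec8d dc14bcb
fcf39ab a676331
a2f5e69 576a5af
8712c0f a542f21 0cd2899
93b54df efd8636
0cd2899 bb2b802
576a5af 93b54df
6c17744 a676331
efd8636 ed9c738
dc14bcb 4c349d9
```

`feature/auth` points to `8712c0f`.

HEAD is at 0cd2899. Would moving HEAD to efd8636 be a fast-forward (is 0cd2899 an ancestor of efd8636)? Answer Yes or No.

A fast-forward from 0cd2899 to efd8636 is possible iff 0cd2899 is an ancestor of efd8636.
Ancestors of efd8636: {ed9c738, efd8636}.
0cd2899 is not among them, so fast-forward is not possible.

No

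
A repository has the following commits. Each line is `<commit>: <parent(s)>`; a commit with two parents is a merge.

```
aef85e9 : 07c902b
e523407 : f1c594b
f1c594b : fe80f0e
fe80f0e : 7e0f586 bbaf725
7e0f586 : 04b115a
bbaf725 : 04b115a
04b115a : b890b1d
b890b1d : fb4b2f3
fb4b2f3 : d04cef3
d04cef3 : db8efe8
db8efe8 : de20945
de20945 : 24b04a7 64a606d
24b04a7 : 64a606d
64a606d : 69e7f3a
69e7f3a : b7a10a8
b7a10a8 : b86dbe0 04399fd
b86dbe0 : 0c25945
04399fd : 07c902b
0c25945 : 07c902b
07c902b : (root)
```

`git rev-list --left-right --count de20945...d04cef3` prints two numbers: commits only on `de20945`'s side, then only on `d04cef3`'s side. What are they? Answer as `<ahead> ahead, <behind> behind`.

Reachable from de20945: {04399fd, 07c902b, 0c25945, 24b04a7, 64a606d, 69e7f3a, b7a10a8, b86dbe0, de20945}.
Reachable from d04cef3: {04399fd, 07c902b, 0c25945, 24b04a7, 64a606d, 69e7f3a, b7a10a8, b86dbe0, d04cef3, db8efe8, de20945}.
Only in de20945's history (ahead): {} — 0.
Only in d04cef3's history (behind): {d04cef3, db8efe8} — 2.

0 ahead, 2 behind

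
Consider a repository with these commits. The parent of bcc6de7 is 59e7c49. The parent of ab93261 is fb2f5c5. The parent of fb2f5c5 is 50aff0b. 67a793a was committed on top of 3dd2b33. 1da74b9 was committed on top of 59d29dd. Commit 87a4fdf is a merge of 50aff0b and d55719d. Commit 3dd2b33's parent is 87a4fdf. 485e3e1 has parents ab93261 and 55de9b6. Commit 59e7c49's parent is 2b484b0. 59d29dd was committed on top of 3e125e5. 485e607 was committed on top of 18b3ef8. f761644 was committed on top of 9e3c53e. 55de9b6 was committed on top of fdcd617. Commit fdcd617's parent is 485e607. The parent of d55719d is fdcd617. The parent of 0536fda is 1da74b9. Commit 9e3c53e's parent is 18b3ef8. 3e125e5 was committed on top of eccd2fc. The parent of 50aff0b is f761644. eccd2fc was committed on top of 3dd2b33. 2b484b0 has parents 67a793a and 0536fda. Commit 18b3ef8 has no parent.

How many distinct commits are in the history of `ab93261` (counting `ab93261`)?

Walking parent pointers from ab93261: reachable set = {18b3ef8, 50aff0b, 9e3c53e, ab93261, f761644, fb2f5c5}.
That is 6 commits.

6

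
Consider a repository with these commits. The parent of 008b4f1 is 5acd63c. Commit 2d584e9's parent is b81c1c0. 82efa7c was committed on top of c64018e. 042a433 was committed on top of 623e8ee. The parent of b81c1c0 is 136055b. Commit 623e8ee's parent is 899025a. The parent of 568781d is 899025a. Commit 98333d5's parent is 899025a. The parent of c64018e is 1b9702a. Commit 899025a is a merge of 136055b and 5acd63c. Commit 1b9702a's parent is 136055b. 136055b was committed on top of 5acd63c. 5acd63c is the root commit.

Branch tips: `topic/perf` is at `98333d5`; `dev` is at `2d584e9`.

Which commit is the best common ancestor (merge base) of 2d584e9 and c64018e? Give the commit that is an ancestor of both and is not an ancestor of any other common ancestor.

136055b

Ancestors of 2d584e9: {136055b, 2d584e9, 5acd63c, b81c1c0}.
Ancestors of c64018e: {136055b, 1b9702a, 5acd63c, c64018e}.
Common ancestors: {136055b, 5acd63c}.
Among these, 136055b is not an ancestor of any other common ancestor — it is the merge base.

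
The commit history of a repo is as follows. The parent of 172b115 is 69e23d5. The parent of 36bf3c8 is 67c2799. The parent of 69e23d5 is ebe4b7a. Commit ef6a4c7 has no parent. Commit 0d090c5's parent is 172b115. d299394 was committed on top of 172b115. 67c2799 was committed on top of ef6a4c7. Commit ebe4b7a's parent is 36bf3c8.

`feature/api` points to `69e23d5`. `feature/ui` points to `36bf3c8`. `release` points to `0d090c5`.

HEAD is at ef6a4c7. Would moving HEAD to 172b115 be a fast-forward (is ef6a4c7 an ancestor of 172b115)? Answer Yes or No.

Yes

A fast-forward from ef6a4c7 to 172b115 is possible iff ef6a4c7 is an ancestor of 172b115.
Ancestors of 172b115: {172b115, 36bf3c8, 67c2799, 69e23d5, ebe4b7a, ef6a4c7}.
ef6a4c7 is among them, so fast-forward is possible.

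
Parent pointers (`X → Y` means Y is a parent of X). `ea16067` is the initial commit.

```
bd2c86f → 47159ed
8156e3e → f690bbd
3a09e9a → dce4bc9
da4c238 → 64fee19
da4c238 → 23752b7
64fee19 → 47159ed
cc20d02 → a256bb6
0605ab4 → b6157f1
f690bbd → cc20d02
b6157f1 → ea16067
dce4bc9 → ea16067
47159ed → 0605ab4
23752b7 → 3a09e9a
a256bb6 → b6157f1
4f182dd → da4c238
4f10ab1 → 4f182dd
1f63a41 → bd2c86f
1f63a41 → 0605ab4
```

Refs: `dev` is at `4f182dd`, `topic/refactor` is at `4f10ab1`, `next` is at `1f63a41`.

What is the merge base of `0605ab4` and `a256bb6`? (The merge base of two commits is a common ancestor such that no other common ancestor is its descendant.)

Ancestors of 0605ab4: {0605ab4, b6157f1, ea16067}.
Ancestors of a256bb6: {a256bb6, b6157f1, ea16067}.
Common ancestors: {b6157f1, ea16067}.
Among these, b6157f1 is not an ancestor of any other common ancestor — it is the merge base.

b6157f1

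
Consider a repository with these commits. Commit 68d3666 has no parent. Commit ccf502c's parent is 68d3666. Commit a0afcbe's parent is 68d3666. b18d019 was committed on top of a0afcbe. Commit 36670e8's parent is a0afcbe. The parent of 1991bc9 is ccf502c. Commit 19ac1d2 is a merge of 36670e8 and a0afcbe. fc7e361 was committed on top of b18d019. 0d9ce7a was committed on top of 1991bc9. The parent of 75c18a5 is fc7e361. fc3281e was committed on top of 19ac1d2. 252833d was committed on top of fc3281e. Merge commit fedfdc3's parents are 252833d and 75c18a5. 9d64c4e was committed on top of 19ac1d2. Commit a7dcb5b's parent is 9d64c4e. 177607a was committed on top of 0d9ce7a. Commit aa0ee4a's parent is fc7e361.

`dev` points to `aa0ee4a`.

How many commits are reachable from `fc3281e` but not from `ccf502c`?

4

Reachable from fc3281e: {19ac1d2, 36670e8, 68d3666, a0afcbe, fc3281e}.
Reachable from ccf502c: {68d3666, ccf502c}.
In fc3281e's history but not ccf502c's: {19ac1d2, 36670e8, a0afcbe, fc3281e} — 4 commits.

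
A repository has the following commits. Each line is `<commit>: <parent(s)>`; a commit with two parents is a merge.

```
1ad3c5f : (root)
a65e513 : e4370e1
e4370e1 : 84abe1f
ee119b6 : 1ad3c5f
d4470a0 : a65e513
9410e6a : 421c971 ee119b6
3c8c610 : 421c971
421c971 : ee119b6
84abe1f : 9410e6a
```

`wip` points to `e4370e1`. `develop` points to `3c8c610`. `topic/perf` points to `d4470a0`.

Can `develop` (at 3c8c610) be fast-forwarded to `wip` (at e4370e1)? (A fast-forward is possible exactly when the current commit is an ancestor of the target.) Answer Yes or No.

A fast-forward from 3c8c610 to e4370e1 is possible iff 3c8c610 is an ancestor of e4370e1.
Ancestors of e4370e1: {1ad3c5f, 421c971, 84abe1f, 9410e6a, e4370e1, ee119b6}.
3c8c610 is not among them, so fast-forward is not possible.

No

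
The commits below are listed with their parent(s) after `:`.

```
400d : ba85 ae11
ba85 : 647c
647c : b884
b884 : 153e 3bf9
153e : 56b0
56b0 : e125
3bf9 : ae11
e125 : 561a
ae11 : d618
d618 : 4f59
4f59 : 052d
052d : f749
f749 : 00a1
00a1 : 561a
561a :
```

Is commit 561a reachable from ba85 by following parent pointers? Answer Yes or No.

Yes

Ancestors of ba85 (commits reachable by following parents): {00a1, 052d, 153e, 3bf9, 4f59, 561a, 56b0, 647c, ae11, b884, ba85, d618, e125, f749}.
561a is in that set, so it is an ancestor of ba85.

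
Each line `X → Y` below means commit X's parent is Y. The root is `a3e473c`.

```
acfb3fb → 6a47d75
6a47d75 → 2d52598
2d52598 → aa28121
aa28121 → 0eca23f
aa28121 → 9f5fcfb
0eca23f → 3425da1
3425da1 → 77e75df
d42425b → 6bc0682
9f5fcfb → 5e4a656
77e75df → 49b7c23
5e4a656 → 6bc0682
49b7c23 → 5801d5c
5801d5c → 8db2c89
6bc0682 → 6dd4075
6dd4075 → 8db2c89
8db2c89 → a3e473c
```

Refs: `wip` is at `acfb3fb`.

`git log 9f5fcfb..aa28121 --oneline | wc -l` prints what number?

6

Reachable from aa28121: {0eca23f, 3425da1, 49b7c23, 5801d5c, 5e4a656, 6bc0682, 6dd4075, 77e75df, 8db2c89, 9f5fcfb, a3e473c, aa28121}.
Reachable from 9f5fcfb: {5e4a656, 6bc0682, 6dd4075, 8db2c89, 9f5fcfb, a3e473c}.
In aa28121's history but not 9f5fcfb's: {0eca23f, 3425da1, 49b7c23, 5801d5c, 77e75df, aa28121} — 6 commits.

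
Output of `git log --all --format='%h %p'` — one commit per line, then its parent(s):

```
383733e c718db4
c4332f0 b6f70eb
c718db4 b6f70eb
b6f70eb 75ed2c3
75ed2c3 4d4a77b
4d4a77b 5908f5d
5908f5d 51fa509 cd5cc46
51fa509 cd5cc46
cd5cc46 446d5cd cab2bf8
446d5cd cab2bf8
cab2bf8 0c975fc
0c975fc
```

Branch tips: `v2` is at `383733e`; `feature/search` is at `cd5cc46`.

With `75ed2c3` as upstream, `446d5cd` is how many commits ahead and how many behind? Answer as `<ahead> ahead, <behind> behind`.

0 ahead, 5 behind

Reachable from 446d5cd: {0c975fc, 446d5cd, cab2bf8}.
Reachable from 75ed2c3: {0c975fc, 446d5cd, 4d4a77b, 51fa509, 5908f5d, 75ed2c3, cab2bf8, cd5cc46}.
Only in 446d5cd's history (ahead): {} — 0.
Only in 75ed2c3's history (behind): {4d4a77b, 51fa509, 5908f5d, 75ed2c3, cd5cc46} — 5.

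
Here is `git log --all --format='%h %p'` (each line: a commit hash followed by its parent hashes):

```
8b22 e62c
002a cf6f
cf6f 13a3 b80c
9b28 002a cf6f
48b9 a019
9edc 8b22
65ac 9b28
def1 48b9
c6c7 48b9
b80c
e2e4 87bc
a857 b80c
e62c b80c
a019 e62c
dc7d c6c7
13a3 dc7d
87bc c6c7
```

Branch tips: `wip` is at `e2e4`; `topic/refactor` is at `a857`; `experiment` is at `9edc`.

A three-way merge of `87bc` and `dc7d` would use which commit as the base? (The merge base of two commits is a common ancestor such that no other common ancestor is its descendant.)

c6c7

Ancestors of 87bc: {48b9, 87bc, a019, b80c, c6c7, e62c}.
Ancestors of dc7d: {48b9, a019, b80c, c6c7, dc7d, e62c}.
Common ancestors: {48b9, a019, b80c, c6c7, e62c}.
Among these, c6c7 is not an ancestor of any other common ancestor — it is the merge base.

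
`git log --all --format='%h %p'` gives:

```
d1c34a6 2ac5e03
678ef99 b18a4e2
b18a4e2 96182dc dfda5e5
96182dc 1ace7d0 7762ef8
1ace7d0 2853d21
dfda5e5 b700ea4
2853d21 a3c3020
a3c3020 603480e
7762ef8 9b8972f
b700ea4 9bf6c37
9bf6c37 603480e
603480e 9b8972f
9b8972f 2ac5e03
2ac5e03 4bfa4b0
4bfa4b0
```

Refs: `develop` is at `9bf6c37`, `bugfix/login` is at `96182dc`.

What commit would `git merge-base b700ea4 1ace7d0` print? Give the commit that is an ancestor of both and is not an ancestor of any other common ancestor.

603480e

Ancestors of b700ea4: {2ac5e03, 4bfa4b0, 603480e, 9b8972f, 9bf6c37, b700ea4}.
Ancestors of 1ace7d0: {1ace7d0, 2853d21, 2ac5e03, 4bfa4b0, 603480e, 9b8972f, a3c3020}.
Common ancestors: {2ac5e03, 4bfa4b0, 603480e, 9b8972f}.
Among these, 603480e is not an ancestor of any other common ancestor — it is the merge base.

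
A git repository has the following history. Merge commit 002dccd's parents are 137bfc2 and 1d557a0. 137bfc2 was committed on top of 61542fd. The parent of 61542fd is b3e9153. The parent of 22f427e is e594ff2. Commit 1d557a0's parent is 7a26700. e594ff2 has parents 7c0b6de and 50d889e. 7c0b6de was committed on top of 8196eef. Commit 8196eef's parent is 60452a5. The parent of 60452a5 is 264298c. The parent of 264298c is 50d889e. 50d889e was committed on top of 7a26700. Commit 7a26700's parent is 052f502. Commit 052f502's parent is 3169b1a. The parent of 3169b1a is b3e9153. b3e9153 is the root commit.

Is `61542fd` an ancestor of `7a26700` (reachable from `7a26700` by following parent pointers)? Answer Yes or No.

Ancestors of 7a26700: {052f502, 3169b1a, 7a26700, b3e9153}.
61542fd is not in that set, so it is not an ancestor of 7a26700.

No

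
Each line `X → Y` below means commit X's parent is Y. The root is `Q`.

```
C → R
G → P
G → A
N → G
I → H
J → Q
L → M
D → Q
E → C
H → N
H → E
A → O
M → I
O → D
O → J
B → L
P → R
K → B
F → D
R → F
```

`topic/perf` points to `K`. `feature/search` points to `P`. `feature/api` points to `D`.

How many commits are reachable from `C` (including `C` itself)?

Walking parent pointers from C: reachable set = {C, D, F, Q, R}.
That is 5 commits.

5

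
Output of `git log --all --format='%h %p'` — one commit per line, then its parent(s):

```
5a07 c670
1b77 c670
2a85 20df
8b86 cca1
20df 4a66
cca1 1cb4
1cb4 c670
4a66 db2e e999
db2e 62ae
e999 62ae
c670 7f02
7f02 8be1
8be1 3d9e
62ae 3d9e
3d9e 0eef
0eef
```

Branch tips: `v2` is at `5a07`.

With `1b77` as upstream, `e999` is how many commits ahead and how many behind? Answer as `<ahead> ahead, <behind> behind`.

2 ahead, 4 behind

Reachable from e999: {0eef, 3d9e, 62ae, e999}.
Reachable from 1b77: {0eef, 1b77, 3d9e, 7f02, 8be1, c670}.
Only in e999's history (ahead): {62ae, e999} — 2.
Only in 1b77's history (behind): {1b77, 7f02, 8be1, c670} — 4.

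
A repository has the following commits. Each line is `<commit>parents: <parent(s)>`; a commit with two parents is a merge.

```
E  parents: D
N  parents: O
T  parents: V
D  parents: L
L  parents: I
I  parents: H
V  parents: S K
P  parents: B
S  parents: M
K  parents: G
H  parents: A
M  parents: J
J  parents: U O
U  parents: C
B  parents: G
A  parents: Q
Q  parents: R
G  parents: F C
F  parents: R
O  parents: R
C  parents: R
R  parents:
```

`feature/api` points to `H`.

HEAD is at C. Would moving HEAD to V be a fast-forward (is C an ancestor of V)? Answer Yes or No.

A fast-forward from C to V is possible iff C is an ancestor of V.
Ancestors of V: {C, F, G, J, K, M, O, R, S, U, V}.
C is among them, so fast-forward is possible.

Yes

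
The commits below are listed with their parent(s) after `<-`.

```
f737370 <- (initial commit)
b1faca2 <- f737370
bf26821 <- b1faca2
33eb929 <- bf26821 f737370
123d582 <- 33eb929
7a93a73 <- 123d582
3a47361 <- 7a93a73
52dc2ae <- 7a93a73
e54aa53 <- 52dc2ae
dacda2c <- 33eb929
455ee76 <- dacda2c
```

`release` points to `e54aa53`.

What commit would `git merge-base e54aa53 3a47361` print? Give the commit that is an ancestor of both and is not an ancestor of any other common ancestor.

7a93a73

Ancestors of e54aa53: {123d582, 33eb929, 52dc2ae, 7a93a73, b1faca2, bf26821, e54aa53, f737370}.
Ancestors of 3a47361: {123d582, 33eb929, 3a47361, 7a93a73, b1faca2, bf26821, f737370}.
Common ancestors: {123d582, 33eb929, 7a93a73, b1faca2, bf26821, f737370}.
Among these, 7a93a73 is not an ancestor of any other common ancestor — it is the merge base.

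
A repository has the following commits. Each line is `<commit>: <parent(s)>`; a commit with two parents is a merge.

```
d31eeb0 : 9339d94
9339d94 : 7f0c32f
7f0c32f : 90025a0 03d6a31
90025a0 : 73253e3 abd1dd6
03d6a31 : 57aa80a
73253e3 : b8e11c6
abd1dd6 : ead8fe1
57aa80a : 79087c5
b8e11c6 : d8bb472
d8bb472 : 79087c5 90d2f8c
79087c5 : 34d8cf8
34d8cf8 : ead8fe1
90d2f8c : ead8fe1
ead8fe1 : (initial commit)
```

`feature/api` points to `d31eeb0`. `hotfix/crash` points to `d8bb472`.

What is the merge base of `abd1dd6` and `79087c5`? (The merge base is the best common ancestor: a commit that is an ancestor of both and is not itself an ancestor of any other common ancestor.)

ead8fe1

Ancestors of abd1dd6: {abd1dd6, ead8fe1}.
Ancestors of 79087c5: {34d8cf8, 79087c5, ead8fe1}.
Common ancestors: {ead8fe1}.
The only common ancestor is ead8fe1, so it is the merge base.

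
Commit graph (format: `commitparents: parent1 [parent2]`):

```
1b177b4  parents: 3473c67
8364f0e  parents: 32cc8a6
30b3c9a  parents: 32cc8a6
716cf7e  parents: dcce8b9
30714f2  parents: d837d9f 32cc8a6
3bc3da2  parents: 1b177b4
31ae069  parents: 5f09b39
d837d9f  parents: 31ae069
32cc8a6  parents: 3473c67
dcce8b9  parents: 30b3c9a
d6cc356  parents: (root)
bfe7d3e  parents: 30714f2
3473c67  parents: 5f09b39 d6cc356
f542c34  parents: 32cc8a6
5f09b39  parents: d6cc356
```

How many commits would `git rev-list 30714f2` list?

7

Walking parent pointers from 30714f2: reachable set = {30714f2, 31ae069, 32cc8a6, 3473c67, 5f09b39, d6cc356, d837d9f}.
That is 7 commits.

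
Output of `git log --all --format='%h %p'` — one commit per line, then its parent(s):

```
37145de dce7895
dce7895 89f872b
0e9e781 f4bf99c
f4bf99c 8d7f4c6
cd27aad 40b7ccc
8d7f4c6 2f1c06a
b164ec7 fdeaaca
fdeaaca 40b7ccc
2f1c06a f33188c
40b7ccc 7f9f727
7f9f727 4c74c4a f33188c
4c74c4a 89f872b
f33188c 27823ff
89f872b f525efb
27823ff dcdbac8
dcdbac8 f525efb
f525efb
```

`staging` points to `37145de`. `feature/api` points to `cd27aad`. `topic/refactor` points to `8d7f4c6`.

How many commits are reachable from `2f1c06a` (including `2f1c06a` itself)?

Walking parent pointers from 2f1c06a: reachable set = {27823ff, 2f1c06a, dcdbac8, f33188c, f525efb}.
That is 5 commits.

5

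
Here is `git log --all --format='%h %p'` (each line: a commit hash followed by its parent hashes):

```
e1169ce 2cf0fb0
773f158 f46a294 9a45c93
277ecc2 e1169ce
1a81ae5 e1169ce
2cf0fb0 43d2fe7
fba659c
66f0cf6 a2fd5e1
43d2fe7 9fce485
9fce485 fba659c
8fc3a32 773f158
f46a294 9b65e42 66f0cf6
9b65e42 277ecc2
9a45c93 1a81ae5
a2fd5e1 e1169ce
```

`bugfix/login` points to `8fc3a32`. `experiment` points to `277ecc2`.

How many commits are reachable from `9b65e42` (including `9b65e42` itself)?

Walking parent pointers from 9b65e42: reachable set = {277ecc2, 2cf0fb0, 43d2fe7, 9b65e42, 9fce485, e1169ce, fba659c}.
That is 7 commits.

7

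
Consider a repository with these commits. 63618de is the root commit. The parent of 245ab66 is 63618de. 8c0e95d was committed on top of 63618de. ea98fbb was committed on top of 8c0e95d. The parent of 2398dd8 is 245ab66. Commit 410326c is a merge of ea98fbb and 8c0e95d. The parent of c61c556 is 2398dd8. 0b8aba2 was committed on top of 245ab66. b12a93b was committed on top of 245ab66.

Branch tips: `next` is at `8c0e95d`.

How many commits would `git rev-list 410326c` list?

Walking parent pointers from 410326c: reachable set = {410326c, 63618de, 8c0e95d, ea98fbb}.
That is 4 commits.

4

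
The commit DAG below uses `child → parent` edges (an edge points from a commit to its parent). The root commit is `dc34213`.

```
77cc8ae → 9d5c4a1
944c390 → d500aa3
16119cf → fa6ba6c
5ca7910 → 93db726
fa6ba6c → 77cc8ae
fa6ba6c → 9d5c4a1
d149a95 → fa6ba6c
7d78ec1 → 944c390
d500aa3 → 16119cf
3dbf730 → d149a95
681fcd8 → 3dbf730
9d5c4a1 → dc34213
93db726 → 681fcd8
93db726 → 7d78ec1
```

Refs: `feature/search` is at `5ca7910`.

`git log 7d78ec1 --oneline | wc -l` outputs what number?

Walking parent pointers from 7d78ec1: reachable set = {16119cf, 77cc8ae, 7d78ec1, 944c390, 9d5c4a1, d500aa3, dc34213, fa6ba6c}.
That is 8 commits.

8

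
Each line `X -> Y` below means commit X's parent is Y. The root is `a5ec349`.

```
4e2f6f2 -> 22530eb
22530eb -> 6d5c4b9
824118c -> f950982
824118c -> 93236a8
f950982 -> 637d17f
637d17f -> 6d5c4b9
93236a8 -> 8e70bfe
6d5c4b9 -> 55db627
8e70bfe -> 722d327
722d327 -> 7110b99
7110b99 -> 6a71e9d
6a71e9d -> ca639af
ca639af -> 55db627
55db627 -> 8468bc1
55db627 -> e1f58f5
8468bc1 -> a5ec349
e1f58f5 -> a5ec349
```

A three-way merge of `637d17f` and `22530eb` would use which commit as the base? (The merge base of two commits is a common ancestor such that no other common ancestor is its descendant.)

Ancestors of 637d17f: {55db627, 637d17f, 6d5c4b9, 8468bc1, a5ec349, e1f58f5}.
Ancestors of 22530eb: {22530eb, 55db627, 6d5c4b9, 8468bc1, a5ec349, e1f58f5}.
Common ancestors: {55db627, 6d5c4b9, 8468bc1, a5ec349, e1f58f5}.
Among these, 6d5c4b9 is not an ancestor of any other common ancestor — it is the merge base.

6d5c4b9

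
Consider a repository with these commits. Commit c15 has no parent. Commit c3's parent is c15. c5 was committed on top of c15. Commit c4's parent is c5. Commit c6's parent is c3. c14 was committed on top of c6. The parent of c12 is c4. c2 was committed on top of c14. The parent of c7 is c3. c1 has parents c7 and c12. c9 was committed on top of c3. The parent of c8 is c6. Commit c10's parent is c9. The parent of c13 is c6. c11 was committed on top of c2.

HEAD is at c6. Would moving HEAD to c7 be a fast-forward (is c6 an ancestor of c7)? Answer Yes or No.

No

A fast-forward from c6 to c7 is possible iff c6 is an ancestor of c7.
Ancestors of c7: {c15, c3, c7}.
c6 is not among them, so fast-forward is not possible.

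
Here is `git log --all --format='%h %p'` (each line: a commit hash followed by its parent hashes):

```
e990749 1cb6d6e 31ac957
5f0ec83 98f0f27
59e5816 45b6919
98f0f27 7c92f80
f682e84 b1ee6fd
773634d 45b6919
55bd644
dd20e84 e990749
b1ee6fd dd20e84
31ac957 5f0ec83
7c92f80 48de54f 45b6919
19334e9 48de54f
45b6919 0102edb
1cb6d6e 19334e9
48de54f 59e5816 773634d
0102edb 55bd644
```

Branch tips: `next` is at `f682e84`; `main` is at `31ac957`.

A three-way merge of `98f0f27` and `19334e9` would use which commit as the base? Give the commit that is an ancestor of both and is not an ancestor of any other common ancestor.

48de54f

Ancestors of 98f0f27: {0102edb, 45b6919, 48de54f, 55bd644, 59e5816, 773634d, 7c92f80, 98f0f27}.
Ancestors of 19334e9: {0102edb, 19334e9, 45b6919, 48de54f, 55bd644, 59e5816, 773634d}.
Common ancestors: {0102edb, 45b6919, 48de54f, 55bd644, 59e5816, 773634d}.
Among these, 48de54f is not an ancestor of any other common ancestor — it is the merge base.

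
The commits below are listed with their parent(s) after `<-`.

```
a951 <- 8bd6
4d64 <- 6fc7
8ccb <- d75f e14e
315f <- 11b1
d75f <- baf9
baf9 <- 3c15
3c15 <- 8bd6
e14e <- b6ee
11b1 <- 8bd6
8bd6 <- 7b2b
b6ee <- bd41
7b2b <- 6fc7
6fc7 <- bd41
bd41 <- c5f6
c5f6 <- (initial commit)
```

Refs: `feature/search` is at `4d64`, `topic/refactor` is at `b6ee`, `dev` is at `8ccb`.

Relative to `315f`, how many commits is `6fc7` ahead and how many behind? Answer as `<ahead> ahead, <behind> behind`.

0 ahead, 4 behind

Reachable from 6fc7: {6fc7, bd41, c5f6}.
Reachable from 315f: {11b1, 315f, 6fc7, 7b2b, 8bd6, bd41, c5f6}.
Only in 6fc7's history (ahead): {} — 0.
Only in 315f's history (behind): {11b1, 315f, 7b2b, 8bd6} — 4.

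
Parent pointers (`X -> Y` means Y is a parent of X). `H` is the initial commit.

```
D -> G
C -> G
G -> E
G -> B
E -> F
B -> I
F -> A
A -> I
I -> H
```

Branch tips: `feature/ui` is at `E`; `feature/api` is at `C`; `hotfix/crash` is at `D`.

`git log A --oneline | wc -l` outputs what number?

Walking parent pointers from A: reachable set = {A, H, I}.
That is 3 commits.

3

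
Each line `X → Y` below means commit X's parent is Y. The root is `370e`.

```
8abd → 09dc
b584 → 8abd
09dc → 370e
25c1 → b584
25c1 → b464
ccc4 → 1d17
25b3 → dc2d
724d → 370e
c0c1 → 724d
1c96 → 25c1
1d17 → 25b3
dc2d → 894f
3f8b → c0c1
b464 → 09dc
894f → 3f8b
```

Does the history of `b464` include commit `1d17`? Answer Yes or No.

No

Ancestors of b464: {09dc, 370e, b464}.
1d17 is not in that set, so it is not an ancestor of b464.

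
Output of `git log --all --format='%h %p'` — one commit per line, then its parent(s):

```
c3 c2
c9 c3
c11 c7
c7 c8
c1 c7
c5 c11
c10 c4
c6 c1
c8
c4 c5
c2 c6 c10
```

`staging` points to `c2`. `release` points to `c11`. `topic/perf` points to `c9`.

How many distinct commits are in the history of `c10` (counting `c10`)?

Walking parent pointers from c10: reachable set = {c10, c11, c4, c5, c7, c8}.
That is 6 commits.

6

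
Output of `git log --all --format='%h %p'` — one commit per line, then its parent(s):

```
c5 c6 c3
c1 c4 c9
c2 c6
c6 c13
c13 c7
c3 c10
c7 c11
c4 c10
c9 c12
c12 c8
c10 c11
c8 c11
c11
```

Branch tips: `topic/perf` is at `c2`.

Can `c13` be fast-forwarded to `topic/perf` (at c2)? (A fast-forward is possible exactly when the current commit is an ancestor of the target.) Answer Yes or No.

A fast-forward from c13 to c2 is possible iff c13 is an ancestor of c2.
Ancestors of c2: {c11, c13, c2, c6, c7}.
c13 is among them, so fast-forward is possible.

Yes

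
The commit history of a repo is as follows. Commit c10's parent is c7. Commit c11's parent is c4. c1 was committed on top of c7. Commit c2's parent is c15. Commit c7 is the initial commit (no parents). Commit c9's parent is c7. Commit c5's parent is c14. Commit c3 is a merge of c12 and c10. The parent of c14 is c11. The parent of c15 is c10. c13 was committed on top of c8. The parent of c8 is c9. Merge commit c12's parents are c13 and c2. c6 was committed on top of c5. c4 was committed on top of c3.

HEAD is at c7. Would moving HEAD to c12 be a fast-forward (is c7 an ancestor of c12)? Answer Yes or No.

Yes

A fast-forward from c7 to c12 is possible iff c7 is an ancestor of c12.
Ancestors of c12: {c10, c12, c13, c15, c2, c7, c8, c9}.
c7 is among them, so fast-forward is possible.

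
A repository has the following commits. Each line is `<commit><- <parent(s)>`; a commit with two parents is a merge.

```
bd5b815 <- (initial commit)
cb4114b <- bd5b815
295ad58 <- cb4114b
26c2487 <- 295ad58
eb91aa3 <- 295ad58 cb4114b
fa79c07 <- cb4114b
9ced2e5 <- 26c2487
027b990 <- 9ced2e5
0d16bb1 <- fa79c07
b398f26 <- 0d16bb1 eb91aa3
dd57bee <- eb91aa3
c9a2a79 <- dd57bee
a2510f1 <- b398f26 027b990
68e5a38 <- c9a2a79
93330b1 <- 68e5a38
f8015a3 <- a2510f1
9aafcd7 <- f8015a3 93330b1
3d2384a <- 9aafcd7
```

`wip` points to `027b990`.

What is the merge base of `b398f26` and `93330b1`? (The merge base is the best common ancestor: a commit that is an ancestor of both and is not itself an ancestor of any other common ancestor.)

Ancestors of b398f26: {0d16bb1, 295ad58, b398f26, bd5b815, cb4114b, eb91aa3, fa79c07}.
Ancestors of 93330b1: {295ad58, 68e5a38, 93330b1, bd5b815, c9a2a79, cb4114b, dd57bee, eb91aa3}.
Common ancestors: {295ad58, bd5b815, cb4114b, eb91aa3}.
Among these, eb91aa3 is not an ancestor of any other common ancestor — it is the merge base.

eb91aa3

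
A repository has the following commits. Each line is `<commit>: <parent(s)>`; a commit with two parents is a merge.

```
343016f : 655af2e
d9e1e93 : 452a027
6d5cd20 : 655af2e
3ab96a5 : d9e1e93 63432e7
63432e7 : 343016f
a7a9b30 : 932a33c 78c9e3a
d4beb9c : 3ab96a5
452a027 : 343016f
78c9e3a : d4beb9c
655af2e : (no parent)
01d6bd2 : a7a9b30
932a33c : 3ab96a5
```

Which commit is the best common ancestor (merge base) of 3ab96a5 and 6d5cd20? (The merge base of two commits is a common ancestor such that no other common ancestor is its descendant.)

Ancestors of 3ab96a5: {343016f, 3ab96a5, 452a027, 63432e7, 655af2e, d9e1e93}.
Ancestors of 6d5cd20: {655af2e, 6d5cd20}.
Common ancestors: {655af2e}.
The only common ancestor is 655af2e, so it is the merge base.

655af2e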